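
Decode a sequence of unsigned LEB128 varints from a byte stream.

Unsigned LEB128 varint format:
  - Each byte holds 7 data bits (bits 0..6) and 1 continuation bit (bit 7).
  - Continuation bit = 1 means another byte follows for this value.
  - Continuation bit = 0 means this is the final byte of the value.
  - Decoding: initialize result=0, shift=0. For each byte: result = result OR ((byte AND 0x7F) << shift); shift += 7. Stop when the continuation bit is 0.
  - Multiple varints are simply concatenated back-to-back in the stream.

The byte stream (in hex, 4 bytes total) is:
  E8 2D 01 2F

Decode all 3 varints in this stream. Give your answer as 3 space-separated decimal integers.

Answer: 5864 1 47

Derivation:
  byte[0]=0xE8 cont=1 payload=0x68=104: acc |= 104<<0 -> acc=104 shift=7
  byte[1]=0x2D cont=0 payload=0x2D=45: acc |= 45<<7 -> acc=5864 shift=14 [end]
Varint 1: bytes[0:2] = E8 2D -> value 5864 (2 byte(s))
  byte[2]=0x01 cont=0 payload=0x01=1: acc |= 1<<0 -> acc=1 shift=7 [end]
Varint 2: bytes[2:3] = 01 -> value 1 (1 byte(s))
  byte[3]=0x2F cont=0 payload=0x2F=47: acc |= 47<<0 -> acc=47 shift=7 [end]
Varint 3: bytes[3:4] = 2F -> value 47 (1 byte(s))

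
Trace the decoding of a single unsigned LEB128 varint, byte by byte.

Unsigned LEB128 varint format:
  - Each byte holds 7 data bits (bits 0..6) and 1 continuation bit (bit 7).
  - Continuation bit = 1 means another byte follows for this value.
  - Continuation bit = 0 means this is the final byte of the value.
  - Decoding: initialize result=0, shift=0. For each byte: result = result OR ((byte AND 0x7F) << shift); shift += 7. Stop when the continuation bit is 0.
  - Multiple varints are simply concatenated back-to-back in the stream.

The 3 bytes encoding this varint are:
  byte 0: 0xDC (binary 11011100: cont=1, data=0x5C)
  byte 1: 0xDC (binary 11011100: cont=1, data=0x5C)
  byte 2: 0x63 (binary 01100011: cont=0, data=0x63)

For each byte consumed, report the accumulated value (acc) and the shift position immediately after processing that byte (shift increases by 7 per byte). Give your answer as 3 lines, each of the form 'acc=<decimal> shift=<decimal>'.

Answer: acc=92 shift=7
acc=11868 shift=14
acc=1633884 shift=21

Derivation:
byte 0=0xDC: payload=0x5C=92, contrib = 92<<0 = 92; acc -> 92, shift -> 7
byte 1=0xDC: payload=0x5C=92, contrib = 92<<7 = 11776; acc -> 11868, shift -> 14
byte 2=0x63: payload=0x63=99, contrib = 99<<14 = 1622016; acc -> 1633884, shift -> 21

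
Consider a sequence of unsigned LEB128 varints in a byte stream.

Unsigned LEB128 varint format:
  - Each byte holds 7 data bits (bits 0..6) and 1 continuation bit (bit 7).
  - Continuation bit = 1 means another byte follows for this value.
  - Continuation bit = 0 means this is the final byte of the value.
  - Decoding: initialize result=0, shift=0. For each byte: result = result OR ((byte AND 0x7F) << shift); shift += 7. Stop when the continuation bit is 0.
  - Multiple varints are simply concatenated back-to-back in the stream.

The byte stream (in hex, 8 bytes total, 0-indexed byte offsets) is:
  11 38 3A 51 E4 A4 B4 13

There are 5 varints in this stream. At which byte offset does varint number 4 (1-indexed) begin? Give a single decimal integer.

  byte[0]=0x11 cont=0 payload=0x11=17: acc |= 17<<0 -> acc=17 shift=7 [end]
Varint 1: bytes[0:1] = 11 -> value 17 (1 byte(s))
  byte[1]=0x38 cont=0 payload=0x38=56: acc |= 56<<0 -> acc=56 shift=7 [end]
Varint 2: bytes[1:2] = 38 -> value 56 (1 byte(s))
  byte[2]=0x3A cont=0 payload=0x3A=58: acc |= 58<<0 -> acc=58 shift=7 [end]
Varint 3: bytes[2:3] = 3A -> value 58 (1 byte(s))
  byte[3]=0x51 cont=0 payload=0x51=81: acc |= 81<<0 -> acc=81 shift=7 [end]
Varint 4: bytes[3:4] = 51 -> value 81 (1 byte(s))
  byte[4]=0xE4 cont=1 payload=0x64=100: acc |= 100<<0 -> acc=100 shift=7
  byte[5]=0xA4 cont=1 payload=0x24=36: acc |= 36<<7 -> acc=4708 shift=14
  byte[6]=0xB4 cont=1 payload=0x34=52: acc |= 52<<14 -> acc=856676 shift=21
  byte[7]=0x13 cont=0 payload=0x13=19: acc |= 19<<21 -> acc=40702564 shift=28 [end]
Varint 5: bytes[4:8] = E4 A4 B4 13 -> value 40702564 (4 byte(s))

Answer: 3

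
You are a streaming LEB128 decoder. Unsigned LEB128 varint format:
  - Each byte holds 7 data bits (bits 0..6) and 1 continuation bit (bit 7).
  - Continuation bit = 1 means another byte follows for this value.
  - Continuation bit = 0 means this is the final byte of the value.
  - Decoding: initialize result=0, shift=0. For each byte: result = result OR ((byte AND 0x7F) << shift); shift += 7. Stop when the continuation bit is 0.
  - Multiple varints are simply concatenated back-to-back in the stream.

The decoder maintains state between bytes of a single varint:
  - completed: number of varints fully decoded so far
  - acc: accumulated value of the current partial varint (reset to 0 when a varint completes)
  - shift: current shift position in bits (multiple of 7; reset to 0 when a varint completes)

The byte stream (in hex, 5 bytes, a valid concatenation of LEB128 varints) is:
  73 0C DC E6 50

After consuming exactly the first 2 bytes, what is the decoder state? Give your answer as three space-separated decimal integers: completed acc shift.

Answer: 2 0 0

Derivation:
byte[0]=0x73 cont=0 payload=0x73: varint #1 complete (value=115); reset -> completed=1 acc=0 shift=0
byte[1]=0x0C cont=0 payload=0x0C: varint #2 complete (value=12); reset -> completed=2 acc=0 shift=0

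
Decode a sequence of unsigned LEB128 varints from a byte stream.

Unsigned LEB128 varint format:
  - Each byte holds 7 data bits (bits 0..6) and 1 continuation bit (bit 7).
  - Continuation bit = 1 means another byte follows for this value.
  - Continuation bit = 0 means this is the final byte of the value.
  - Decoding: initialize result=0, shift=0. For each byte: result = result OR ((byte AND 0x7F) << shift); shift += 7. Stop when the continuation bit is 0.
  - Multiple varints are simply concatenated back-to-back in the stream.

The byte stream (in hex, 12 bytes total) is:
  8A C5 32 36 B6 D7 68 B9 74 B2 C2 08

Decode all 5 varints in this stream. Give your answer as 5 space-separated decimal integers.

Answer: 828042 54 1715126 14905 139570

Derivation:
  byte[0]=0x8A cont=1 payload=0x0A=10: acc |= 10<<0 -> acc=10 shift=7
  byte[1]=0xC5 cont=1 payload=0x45=69: acc |= 69<<7 -> acc=8842 shift=14
  byte[2]=0x32 cont=0 payload=0x32=50: acc |= 50<<14 -> acc=828042 shift=21 [end]
Varint 1: bytes[0:3] = 8A C5 32 -> value 828042 (3 byte(s))
  byte[3]=0x36 cont=0 payload=0x36=54: acc |= 54<<0 -> acc=54 shift=7 [end]
Varint 2: bytes[3:4] = 36 -> value 54 (1 byte(s))
  byte[4]=0xB6 cont=1 payload=0x36=54: acc |= 54<<0 -> acc=54 shift=7
  byte[5]=0xD7 cont=1 payload=0x57=87: acc |= 87<<7 -> acc=11190 shift=14
  byte[6]=0x68 cont=0 payload=0x68=104: acc |= 104<<14 -> acc=1715126 shift=21 [end]
Varint 3: bytes[4:7] = B6 D7 68 -> value 1715126 (3 byte(s))
  byte[7]=0xB9 cont=1 payload=0x39=57: acc |= 57<<0 -> acc=57 shift=7
  byte[8]=0x74 cont=0 payload=0x74=116: acc |= 116<<7 -> acc=14905 shift=14 [end]
Varint 4: bytes[7:9] = B9 74 -> value 14905 (2 byte(s))
  byte[9]=0xB2 cont=1 payload=0x32=50: acc |= 50<<0 -> acc=50 shift=7
  byte[10]=0xC2 cont=1 payload=0x42=66: acc |= 66<<7 -> acc=8498 shift=14
  byte[11]=0x08 cont=0 payload=0x08=8: acc |= 8<<14 -> acc=139570 shift=21 [end]
Varint 5: bytes[9:12] = B2 C2 08 -> value 139570 (3 byte(s))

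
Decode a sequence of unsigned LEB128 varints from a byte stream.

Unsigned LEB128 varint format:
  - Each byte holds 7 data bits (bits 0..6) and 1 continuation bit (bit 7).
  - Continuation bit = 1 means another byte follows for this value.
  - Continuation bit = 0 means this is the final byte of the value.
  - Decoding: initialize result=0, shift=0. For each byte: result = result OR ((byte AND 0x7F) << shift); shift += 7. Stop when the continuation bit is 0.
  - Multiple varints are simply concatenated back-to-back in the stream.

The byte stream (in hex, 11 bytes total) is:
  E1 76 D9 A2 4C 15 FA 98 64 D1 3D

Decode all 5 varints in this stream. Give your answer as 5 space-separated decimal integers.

Answer: 15201 1249625 21 1641594 7889

Derivation:
  byte[0]=0xE1 cont=1 payload=0x61=97: acc |= 97<<0 -> acc=97 shift=7
  byte[1]=0x76 cont=0 payload=0x76=118: acc |= 118<<7 -> acc=15201 shift=14 [end]
Varint 1: bytes[0:2] = E1 76 -> value 15201 (2 byte(s))
  byte[2]=0xD9 cont=1 payload=0x59=89: acc |= 89<<0 -> acc=89 shift=7
  byte[3]=0xA2 cont=1 payload=0x22=34: acc |= 34<<7 -> acc=4441 shift=14
  byte[4]=0x4C cont=0 payload=0x4C=76: acc |= 76<<14 -> acc=1249625 shift=21 [end]
Varint 2: bytes[2:5] = D9 A2 4C -> value 1249625 (3 byte(s))
  byte[5]=0x15 cont=0 payload=0x15=21: acc |= 21<<0 -> acc=21 shift=7 [end]
Varint 3: bytes[5:6] = 15 -> value 21 (1 byte(s))
  byte[6]=0xFA cont=1 payload=0x7A=122: acc |= 122<<0 -> acc=122 shift=7
  byte[7]=0x98 cont=1 payload=0x18=24: acc |= 24<<7 -> acc=3194 shift=14
  byte[8]=0x64 cont=0 payload=0x64=100: acc |= 100<<14 -> acc=1641594 shift=21 [end]
Varint 4: bytes[6:9] = FA 98 64 -> value 1641594 (3 byte(s))
  byte[9]=0xD1 cont=1 payload=0x51=81: acc |= 81<<0 -> acc=81 shift=7
  byte[10]=0x3D cont=0 payload=0x3D=61: acc |= 61<<7 -> acc=7889 shift=14 [end]
Varint 5: bytes[9:11] = D1 3D -> value 7889 (2 byte(s))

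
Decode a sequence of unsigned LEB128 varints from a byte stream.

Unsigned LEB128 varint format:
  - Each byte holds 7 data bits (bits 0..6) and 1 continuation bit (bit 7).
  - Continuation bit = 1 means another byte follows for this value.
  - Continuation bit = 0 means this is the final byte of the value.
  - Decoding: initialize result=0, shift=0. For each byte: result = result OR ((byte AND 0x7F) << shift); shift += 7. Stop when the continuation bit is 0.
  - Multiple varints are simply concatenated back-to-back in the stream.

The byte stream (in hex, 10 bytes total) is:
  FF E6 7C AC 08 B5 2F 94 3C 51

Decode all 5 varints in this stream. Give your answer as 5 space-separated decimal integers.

Answer: 2044799 1068 6069 7700 81

Derivation:
  byte[0]=0xFF cont=1 payload=0x7F=127: acc |= 127<<0 -> acc=127 shift=7
  byte[1]=0xE6 cont=1 payload=0x66=102: acc |= 102<<7 -> acc=13183 shift=14
  byte[2]=0x7C cont=0 payload=0x7C=124: acc |= 124<<14 -> acc=2044799 shift=21 [end]
Varint 1: bytes[0:3] = FF E6 7C -> value 2044799 (3 byte(s))
  byte[3]=0xAC cont=1 payload=0x2C=44: acc |= 44<<0 -> acc=44 shift=7
  byte[4]=0x08 cont=0 payload=0x08=8: acc |= 8<<7 -> acc=1068 shift=14 [end]
Varint 2: bytes[3:5] = AC 08 -> value 1068 (2 byte(s))
  byte[5]=0xB5 cont=1 payload=0x35=53: acc |= 53<<0 -> acc=53 shift=7
  byte[6]=0x2F cont=0 payload=0x2F=47: acc |= 47<<7 -> acc=6069 shift=14 [end]
Varint 3: bytes[5:7] = B5 2F -> value 6069 (2 byte(s))
  byte[7]=0x94 cont=1 payload=0x14=20: acc |= 20<<0 -> acc=20 shift=7
  byte[8]=0x3C cont=0 payload=0x3C=60: acc |= 60<<7 -> acc=7700 shift=14 [end]
Varint 4: bytes[7:9] = 94 3C -> value 7700 (2 byte(s))
  byte[9]=0x51 cont=0 payload=0x51=81: acc |= 81<<0 -> acc=81 shift=7 [end]
Varint 5: bytes[9:10] = 51 -> value 81 (1 byte(s))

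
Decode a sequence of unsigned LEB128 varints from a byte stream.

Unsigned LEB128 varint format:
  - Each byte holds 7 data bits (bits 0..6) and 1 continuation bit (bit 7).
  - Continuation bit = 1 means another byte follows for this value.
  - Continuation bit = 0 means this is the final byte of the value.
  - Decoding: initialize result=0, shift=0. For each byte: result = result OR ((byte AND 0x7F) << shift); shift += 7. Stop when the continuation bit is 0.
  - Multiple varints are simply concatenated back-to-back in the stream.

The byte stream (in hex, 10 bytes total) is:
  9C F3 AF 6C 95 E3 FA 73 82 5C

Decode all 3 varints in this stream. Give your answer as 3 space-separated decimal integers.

  byte[0]=0x9C cont=1 payload=0x1C=28: acc |= 28<<0 -> acc=28 shift=7
  byte[1]=0xF3 cont=1 payload=0x73=115: acc |= 115<<7 -> acc=14748 shift=14
  byte[2]=0xAF cont=1 payload=0x2F=47: acc |= 47<<14 -> acc=784796 shift=21
  byte[3]=0x6C cont=0 payload=0x6C=108: acc |= 108<<21 -> acc=227277212 shift=28 [end]
Varint 1: bytes[0:4] = 9C F3 AF 6C -> value 227277212 (4 byte(s))
  byte[4]=0x95 cont=1 payload=0x15=21: acc |= 21<<0 -> acc=21 shift=7
  byte[5]=0xE3 cont=1 payload=0x63=99: acc |= 99<<7 -> acc=12693 shift=14
  byte[6]=0xFA cont=1 payload=0x7A=122: acc |= 122<<14 -> acc=2011541 shift=21
  byte[7]=0x73 cont=0 payload=0x73=115: acc |= 115<<21 -> acc=243184021 shift=28 [end]
Varint 2: bytes[4:8] = 95 E3 FA 73 -> value 243184021 (4 byte(s))
  byte[8]=0x82 cont=1 payload=0x02=2: acc |= 2<<0 -> acc=2 shift=7
  byte[9]=0x5C cont=0 payload=0x5C=92: acc |= 92<<7 -> acc=11778 shift=14 [end]
Varint 3: bytes[8:10] = 82 5C -> value 11778 (2 byte(s))

Answer: 227277212 243184021 11778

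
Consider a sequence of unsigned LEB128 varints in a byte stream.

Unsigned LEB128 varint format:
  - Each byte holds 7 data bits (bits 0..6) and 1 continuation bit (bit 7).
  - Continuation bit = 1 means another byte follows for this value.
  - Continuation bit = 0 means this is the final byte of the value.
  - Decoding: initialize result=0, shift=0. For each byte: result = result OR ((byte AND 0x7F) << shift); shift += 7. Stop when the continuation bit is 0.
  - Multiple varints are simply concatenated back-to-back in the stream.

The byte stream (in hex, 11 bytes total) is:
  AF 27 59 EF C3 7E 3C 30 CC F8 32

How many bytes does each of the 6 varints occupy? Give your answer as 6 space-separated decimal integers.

Answer: 2 1 3 1 1 3

Derivation:
  byte[0]=0xAF cont=1 payload=0x2F=47: acc |= 47<<0 -> acc=47 shift=7
  byte[1]=0x27 cont=0 payload=0x27=39: acc |= 39<<7 -> acc=5039 shift=14 [end]
Varint 1: bytes[0:2] = AF 27 -> value 5039 (2 byte(s))
  byte[2]=0x59 cont=0 payload=0x59=89: acc |= 89<<0 -> acc=89 shift=7 [end]
Varint 2: bytes[2:3] = 59 -> value 89 (1 byte(s))
  byte[3]=0xEF cont=1 payload=0x6F=111: acc |= 111<<0 -> acc=111 shift=7
  byte[4]=0xC3 cont=1 payload=0x43=67: acc |= 67<<7 -> acc=8687 shift=14
  byte[5]=0x7E cont=0 payload=0x7E=126: acc |= 126<<14 -> acc=2073071 shift=21 [end]
Varint 3: bytes[3:6] = EF C3 7E -> value 2073071 (3 byte(s))
  byte[6]=0x3C cont=0 payload=0x3C=60: acc |= 60<<0 -> acc=60 shift=7 [end]
Varint 4: bytes[6:7] = 3C -> value 60 (1 byte(s))
  byte[7]=0x30 cont=0 payload=0x30=48: acc |= 48<<0 -> acc=48 shift=7 [end]
Varint 5: bytes[7:8] = 30 -> value 48 (1 byte(s))
  byte[8]=0xCC cont=1 payload=0x4C=76: acc |= 76<<0 -> acc=76 shift=7
  byte[9]=0xF8 cont=1 payload=0x78=120: acc |= 120<<7 -> acc=15436 shift=14
  byte[10]=0x32 cont=0 payload=0x32=50: acc |= 50<<14 -> acc=834636 shift=21 [end]
Varint 6: bytes[8:11] = CC F8 32 -> value 834636 (3 byte(s))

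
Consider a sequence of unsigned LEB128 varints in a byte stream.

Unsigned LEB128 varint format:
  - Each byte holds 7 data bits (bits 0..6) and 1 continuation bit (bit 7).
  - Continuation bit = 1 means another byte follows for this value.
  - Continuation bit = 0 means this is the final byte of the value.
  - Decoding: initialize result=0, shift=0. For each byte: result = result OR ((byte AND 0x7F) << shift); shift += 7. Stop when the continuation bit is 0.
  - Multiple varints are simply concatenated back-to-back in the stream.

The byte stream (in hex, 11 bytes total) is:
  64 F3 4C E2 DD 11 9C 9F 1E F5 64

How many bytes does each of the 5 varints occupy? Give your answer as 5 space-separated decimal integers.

Answer: 1 2 3 3 2

Derivation:
  byte[0]=0x64 cont=0 payload=0x64=100: acc |= 100<<0 -> acc=100 shift=7 [end]
Varint 1: bytes[0:1] = 64 -> value 100 (1 byte(s))
  byte[1]=0xF3 cont=1 payload=0x73=115: acc |= 115<<0 -> acc=115 shift=7
  byte[2]=0x4C cont=0 payload=0x4C=76: acc |= 76<<7 -> acc=9843 shift=14 [end]
Varint 2: bytes[1:3] = F3 4C -> value 9843 (2 byte(s))
  byte[3]=0xE2 cont=1 payload=0x62=98: acc |= 98<<0 -> acc=98 shift=7
  byte[4]=0xDD cont=1 payload=0x5D=93: acc |= 93<<7 -> acc=12002 shift=14
  byte[5]=0x11 cont=0 payload=0x11=17: acc |= 17<<14 -> acc=290530 shift=21 [end]
Varint 3: bytes[3:6] = E2 DD 11 -> value 290530 (3 byte(s))
  byte[6]=0x9C cont=1 payload=0x1C=28: acc |= 28<<0 -> acc=28 shift=7
  byte[7]=0x9F cont=1 payload=0x1F=31: acc |= 31<<7 -> acc=3996 shift=14
  byte[8]=0x1E cont=0 payload=0x1E=30: acc |= 30<<14 -> acc=495516 shift=21 [end]
Varint 4: bytes[6:9] = 9C 9F 1E -> value 495516 (3 byte(s))
  byte[9]=0xF5 cont=1 payload=0x75=117: acc |= 117<<0 -> acc=117 shift=7
  byte[10]=0x64 cont=0 payload=0x64=100: acc |= 100<<7 -> acc=12917 shift=14 [end]
Varint 5: bytes[9:11] = F5 64 -> value 12917 (2 byte(s))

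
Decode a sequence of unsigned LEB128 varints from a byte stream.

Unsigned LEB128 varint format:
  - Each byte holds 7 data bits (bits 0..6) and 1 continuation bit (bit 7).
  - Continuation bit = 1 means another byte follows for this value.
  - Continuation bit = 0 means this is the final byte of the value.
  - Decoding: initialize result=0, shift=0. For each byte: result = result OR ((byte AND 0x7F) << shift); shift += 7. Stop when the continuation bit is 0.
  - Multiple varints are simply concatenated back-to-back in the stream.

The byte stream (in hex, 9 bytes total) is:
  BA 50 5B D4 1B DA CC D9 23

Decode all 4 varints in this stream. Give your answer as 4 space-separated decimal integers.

  byte[0]=0xBA cont=1 payload=0x3A=58: acc |= 58<<0 -> acc=58 shift=7
  byte[1]=0x50 cont=0 payload=0x50=80: acc |= 80<<7 -> acc=10298 shift=14 [end]
Varint 1: bytes[0:2] = BA 50 -> value 10298 (2 byte(s))
  byte[2]=0x5B cont=0 payload=0x5B=91: acc |= 91<<0 -> acc=91 shift=7 [end]
Varint 2: bytes[2:3] = 5B -> value 91 (1 byte(s))
  byte[3]=0xD4 cont=1 payload=0x54=84: acc |= 84<<0 -> acc=84 shift=7
  byte[4]=0x1B cont=0 payload=0x1B=27: acc |= 27<<7 -> acc=3540 shift=14 [end]
Varint 3: bytes[3:5] = D4 1B -> value 3540 (2 byte(s))
  byte[5]=0xDA cont=1 payload=0x5A=90: acc |= 90<<0 -> acc=90 shift=7
  byte[6]=0xCC cont=1 payload=0x4C=76: acc |= 76<<7 -> acc=9818 shift=14
  byte[7]=0xD9 cont=1 payload=0x59=89: acc |= 89<<14 -> acc=1467994 shift=21
  byte[8]=0x23 cont=0 payload=0x23=35: acc |= 35<<21 -> acc=74868314 shift=28 [end]
Varint 4: bytes[5:9] = DA CC D9 23 -> value 74868314 (4 byte(s))

Answer: 10298 91 3540 74868314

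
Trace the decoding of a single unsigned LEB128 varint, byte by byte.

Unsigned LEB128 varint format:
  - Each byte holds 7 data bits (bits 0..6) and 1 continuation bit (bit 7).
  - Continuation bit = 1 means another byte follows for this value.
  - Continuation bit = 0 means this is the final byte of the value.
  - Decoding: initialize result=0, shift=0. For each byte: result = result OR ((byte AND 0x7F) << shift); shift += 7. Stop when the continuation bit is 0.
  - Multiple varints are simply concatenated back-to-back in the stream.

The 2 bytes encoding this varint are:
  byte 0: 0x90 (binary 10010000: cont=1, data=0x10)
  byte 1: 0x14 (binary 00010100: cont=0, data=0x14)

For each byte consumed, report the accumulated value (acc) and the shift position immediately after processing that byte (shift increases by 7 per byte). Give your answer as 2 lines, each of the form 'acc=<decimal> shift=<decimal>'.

byte 0=0x90: payload=0x10=16, contrib = 16<<0 = 16; acc -> 16, shift -> 7
byte 1=0x14: payload=0x14=20, contrib = 20<<7 = 2560; acc -> 2576, shift -> 14

Answer: acc=16 shift=7
acc=2576 shift=14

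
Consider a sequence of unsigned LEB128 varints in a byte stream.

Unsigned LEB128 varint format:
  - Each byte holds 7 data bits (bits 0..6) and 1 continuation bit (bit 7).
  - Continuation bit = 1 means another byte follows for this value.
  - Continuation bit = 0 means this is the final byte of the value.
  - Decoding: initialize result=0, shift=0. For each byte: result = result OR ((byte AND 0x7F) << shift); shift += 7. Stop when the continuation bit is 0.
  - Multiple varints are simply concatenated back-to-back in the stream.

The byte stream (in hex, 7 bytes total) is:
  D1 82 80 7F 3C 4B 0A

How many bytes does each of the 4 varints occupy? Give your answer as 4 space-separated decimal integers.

Answer: 4 1 1 1

Derivation:
  byte[0]=0xD1 cont=1 payload=0x51=81: acc |= 81<<0 -> acc=81 shift=7
  byte[1]=0x82 cont=1 payload=0x02=2: acc |= 2<<7 -> acc=337 shift=14
  byte[2]=0x80 cont=1 payload=0x00=0: acc |= 0<<14 -> acc=337 shift=21
  byte[3]=0x7F cont=0 payload=0x7F=127: acc |= 127<<21 -> acc=266338641 shift=28 [end]
Varint 1: bytes[0:4] = D1 82 80 7F -> value 266338641 (4 byte(s))
  byte[4]=0x3C cont=0 payload=0x3C=60: acc |= 60<<0 -> acc=60 shift=7 [end]
Varint 2: bytes[4:5] = 3C -> value 60 (1 byte(s))
  byte[5]=0x4B cont=0 payload=0x4B=75: acc |= 75<<0 -> acc=75 shift=7 [end]
Varint 3: bytes[5:6] = 4B -> value 75 (1 byte(s))
  byte[6]=0x0A cont=0 payload=0x0A=10: acc |= 10<<0 -> acc=10 shift=7 [end]
Varint 4: bytes[6:7] = 0A -> value 10 (1 byte(s))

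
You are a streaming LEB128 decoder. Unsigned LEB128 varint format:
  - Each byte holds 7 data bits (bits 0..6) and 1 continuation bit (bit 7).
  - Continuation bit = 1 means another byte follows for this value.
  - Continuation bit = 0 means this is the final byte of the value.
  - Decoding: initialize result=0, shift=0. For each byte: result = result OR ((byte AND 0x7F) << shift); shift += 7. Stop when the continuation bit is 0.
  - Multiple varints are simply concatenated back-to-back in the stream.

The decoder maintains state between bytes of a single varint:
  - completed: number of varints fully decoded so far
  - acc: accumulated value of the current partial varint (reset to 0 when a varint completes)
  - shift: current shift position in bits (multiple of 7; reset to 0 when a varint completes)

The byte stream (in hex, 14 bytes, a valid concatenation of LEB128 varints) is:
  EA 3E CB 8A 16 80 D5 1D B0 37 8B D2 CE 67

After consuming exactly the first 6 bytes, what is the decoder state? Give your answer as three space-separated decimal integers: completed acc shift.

Answer: 2 0 7

Derivation:
byte[0]=0xEA cont=1 payload=0x6A: acc |= 106<<0 -> completed=0 acc=106 shift=7
byte[1]=0x3E cont=0 payload=0x3E: varint #1 complete (value=8042); reset -> completed=1 acc=0 shift=0
byte[2]=0xCB cont=1 payload=0x4B: acc |= 75<<0 -> completed=1 acc=75 shift=7
byte[3]=0x8A cont=1 payload=0x0A: acc |= 10<<7 -> completed=1 acc=1355 shift=14
byte[4]=0x16 cont=0 payload=0x16: varint #2 complete (value=361803); reset -> completed=2 acc=0 shift=0
byte[5]=0x80 cont=1 payload=0x00: acc |= 0<<0 -> completed=2 acc=0 shift=7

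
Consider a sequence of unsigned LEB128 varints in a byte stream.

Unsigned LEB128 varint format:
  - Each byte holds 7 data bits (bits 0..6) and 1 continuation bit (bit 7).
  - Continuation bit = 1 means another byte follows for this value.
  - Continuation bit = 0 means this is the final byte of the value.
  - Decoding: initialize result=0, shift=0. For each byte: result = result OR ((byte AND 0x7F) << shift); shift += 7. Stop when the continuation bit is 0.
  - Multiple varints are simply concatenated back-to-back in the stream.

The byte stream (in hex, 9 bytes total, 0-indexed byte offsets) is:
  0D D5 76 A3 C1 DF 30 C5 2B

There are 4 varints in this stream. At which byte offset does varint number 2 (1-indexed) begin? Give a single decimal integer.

  byte[0]=0x0D cont=0 payload=0x0D=13: acc |= 13<<0 -> acc=13 shift=7 [end]
Varint 1: bytes[0:1] = 0D -> value 13 (1 byte(s))
  byte[1]=0xD5 cont=1 payload=0x55=85: acc |= 85<<0 -> acc=85 shift=7
  byte[2]=0x76 cont=0 payload=0x76=118: acc |= 118<<7 -> acc=15189 shift=14 [end]
Varint 2: bytes[1:3] = D5 76 -> value 15189 (2 byte(s))
  byte[3]=0xA3 cont=1 payload=0x23=35: acc |= 35<<0 -> acc=35 shift=7
  byte[4]=0xC1 cont=1 payload=0x41=65: acc |= 65<<7 -> acc=8355 shift=14
  byte[5]=0xDF cont=1 payload=0x5F=95: acc |= 95<<14 -> acc=1564835 shift=21
  byte[6]=0x30 cont=0 payload=0x30=48: acc |= 48<<21 -> acc=102228131 shift=28 [end]
Varint 3: bytes[3:7] = A3 C1 DF 30 -> value 102228131 (4 byte(s))
  byte[7]=0xC5 cont=1 payload=0x45=69: acc |= 69<<0 -> acc=69 shift=7
  byte[8]=0x2B cont=0 payload=0x2B=43: acc |= 43<<7 -> acc=5573 shift=14 [end]
Varint 4: bytes[7:9] = C5 2B -> value 5573 (2 byte(s))

Answer: 1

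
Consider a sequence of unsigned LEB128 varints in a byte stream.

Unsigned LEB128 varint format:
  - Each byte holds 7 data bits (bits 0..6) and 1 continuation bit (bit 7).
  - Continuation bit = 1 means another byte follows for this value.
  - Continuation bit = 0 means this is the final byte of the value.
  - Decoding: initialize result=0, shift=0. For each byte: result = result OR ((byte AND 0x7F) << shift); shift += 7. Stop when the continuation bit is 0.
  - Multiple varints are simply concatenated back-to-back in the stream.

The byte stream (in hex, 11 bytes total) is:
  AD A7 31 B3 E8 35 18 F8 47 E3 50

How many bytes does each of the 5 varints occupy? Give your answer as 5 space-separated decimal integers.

Answer: 3 3 1 2 2

Derivation:
  byte[0]=0xAD cont=1 payload=0x2D=45: acc |= 45<<0 -> acc=45 shift=7
  byte[1]=0xA7 cont=1 payload=0x27=39: acc |= 39<<7 -> acc=5037 shift=14
  byte[2]=0x31 cont=0 payload=0x31=49: acc |= 49<<14 -> acc=807853 shift=21 [end]
Varint 1: bytes[0:3] = AD A7 31 -> value 807853 (3 byte(s))
  byte[3]=0xB3 cont=1 payload=0x33=51: acc |= 51<<0 -> acc=51 shift=7
  byte[4]=0xE8 cont=1 payload=0x68=104: acc |= 104<<7 -> acc=13363 shift=14
  byte[5]=0x35 cont=0 payload=0x35=53: acc |= 53<<14 -> acc=881715 shift=21 [end]
Varint 2: bytes[3:6] = B3 E8 35 -> value 881715 (3 byte(s))
  byte[6]=0x18 cont=0 payload=0x18=24: acc |= 24<<0 -> acc=24 shift=7 [end]
Varint 3: bytes[6:7] = 18 -> value 24 (1 byte(s))
  byte[7]=0xF8 cont=1 payload=0x78=120: acc |= 120<<0 -> acc=120 shift=7
  byte[8]=0x47 cont=0 payload=0x47=71: acc |= 71<<7 -> acc=9208 shift=14 [end]
Varint 4: bytes[7:9] = F8 47 -> value 9208 (2 byte(s))
  byte[9]=0xE3 cont=1 payload=0x63=99: acc |= 99<<0 -> acc=99 shift=7
  byte[10]=0x50 cont=0 payload=0x50=80: acc |= 80<<7 -> acc=10339 shift=14 [end]
Varint 5: bytes[9:11] = E3 50 -> value 10339 (2 byte(s))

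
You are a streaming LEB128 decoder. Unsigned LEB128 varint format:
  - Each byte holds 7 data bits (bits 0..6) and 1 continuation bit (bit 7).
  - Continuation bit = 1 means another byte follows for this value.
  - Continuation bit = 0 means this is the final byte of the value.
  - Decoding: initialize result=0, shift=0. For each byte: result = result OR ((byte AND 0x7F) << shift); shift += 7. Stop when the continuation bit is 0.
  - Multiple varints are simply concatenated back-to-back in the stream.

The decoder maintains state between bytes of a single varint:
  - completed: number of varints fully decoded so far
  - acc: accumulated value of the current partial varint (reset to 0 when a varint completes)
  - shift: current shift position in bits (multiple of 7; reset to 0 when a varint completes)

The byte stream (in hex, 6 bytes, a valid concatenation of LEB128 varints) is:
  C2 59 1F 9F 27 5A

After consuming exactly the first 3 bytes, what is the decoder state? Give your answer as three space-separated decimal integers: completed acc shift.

byte[0]=0xC2 cont=1 payload=0x42: acc |= 66<<0 -> completed=0 acc=66 shift=7
byte[1]=0x59 cont=0 payload=0x59: varint #1 complete (value=11458); reset -> completed=1 acc=0 shift=0
byte[2]=0x1F cont=0 payload=0x1F: varint #2 complete (value=31); reset -> completed=2 acc=0 shift=0

Answer: 2 0 0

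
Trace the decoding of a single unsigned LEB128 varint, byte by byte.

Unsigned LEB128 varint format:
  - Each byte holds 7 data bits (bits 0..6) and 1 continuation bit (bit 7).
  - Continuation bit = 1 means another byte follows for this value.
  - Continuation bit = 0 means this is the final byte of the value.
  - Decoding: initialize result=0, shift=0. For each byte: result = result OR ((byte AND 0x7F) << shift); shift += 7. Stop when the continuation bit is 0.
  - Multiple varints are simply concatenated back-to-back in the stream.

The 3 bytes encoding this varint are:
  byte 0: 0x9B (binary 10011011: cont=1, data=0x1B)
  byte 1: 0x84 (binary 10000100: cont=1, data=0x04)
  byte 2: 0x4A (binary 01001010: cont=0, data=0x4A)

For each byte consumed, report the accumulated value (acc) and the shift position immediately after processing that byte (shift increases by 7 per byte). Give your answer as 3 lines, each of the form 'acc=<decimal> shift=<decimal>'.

byte 0=0x9B: payload=0x1B=27, contrib = 27<<0 = 27; acc -> 27, shift -> 7
byte 1=0x84: payload=0x04=4, contrib = 4<<7 = 512; acc -> 539, shift -> 14
byte 2=0x4A: payload=0x4A=74, contrib = 74<<14 = 1212416; acc -> 1212955, shift -> 21

Answer: acc=27 shift=7
acc=539 shift=14
acc=1212955 shift=21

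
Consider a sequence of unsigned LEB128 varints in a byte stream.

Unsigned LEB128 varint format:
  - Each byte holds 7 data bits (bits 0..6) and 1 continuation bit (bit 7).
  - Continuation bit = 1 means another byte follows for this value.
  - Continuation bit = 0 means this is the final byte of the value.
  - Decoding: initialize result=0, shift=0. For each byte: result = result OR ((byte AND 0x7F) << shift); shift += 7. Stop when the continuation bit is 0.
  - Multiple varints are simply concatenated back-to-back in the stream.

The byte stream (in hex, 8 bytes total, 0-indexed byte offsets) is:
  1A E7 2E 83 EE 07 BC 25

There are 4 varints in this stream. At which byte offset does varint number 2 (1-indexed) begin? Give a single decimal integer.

  byte[0]=0x1A cont=0 payload=0x1A=26: acc |= 26<<0 -> acc=26 shift=7 [end]
Varint 1: bytes[0:1] = 1A -> value 26 (1 byte(s))
  byte[1]=0xE7 cont=1 payload=0x67=103: acc |= 103<<0 -> acc=103 shift=7
  byte[2]=0x2E cont=0 payload=0x2E=46: acc |= 46<<7 -> acc=5991 shift=14 [end]
Varint 2: bytes[1:3] = E7 2E -> value 5991 (2 byte(s))
  byte[3]=0x83 cont=1 payload=0x03=3: acc |= 3<<0 -> acc=3 shift=7
  byte[4]=0xEE cont=1 payload=0x6E=110: acc |= 110<<7 -> acc=14083 shift=14
  byte[5]=0x07 cont=0 payload=0x07=7: acc |= 7<<14 -> acc=128771 shift=21 [end]
Varint 3: bytes[3:6] = 83 EE 07 -> value 128771 (3 byte(s))
  byte[6]=0xBC cont=1 payload=0x3C=60: acc |= 60<<0 -> acc=60 shift=7
  byte[7]=0x25 cont=0 payload=0x25=37: acc |= 37<<7 -> acc=4796 shift=14 [end]
Varint 4: bytes[6:8] = BC 25 -> value 4796 (2 byte(s))

Answer: 1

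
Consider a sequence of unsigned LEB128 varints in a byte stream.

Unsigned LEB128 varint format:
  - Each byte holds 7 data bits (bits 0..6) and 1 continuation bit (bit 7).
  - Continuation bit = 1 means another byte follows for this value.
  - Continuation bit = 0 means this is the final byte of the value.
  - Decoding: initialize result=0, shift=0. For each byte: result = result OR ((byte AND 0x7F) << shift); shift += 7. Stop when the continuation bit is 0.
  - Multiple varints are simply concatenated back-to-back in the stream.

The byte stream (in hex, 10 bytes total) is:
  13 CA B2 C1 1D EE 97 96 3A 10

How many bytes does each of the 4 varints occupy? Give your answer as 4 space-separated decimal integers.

  byte[0]=0x13 cont=0 payload=0x13=19: acc |= 19<<0 -> acc=19 shift=7 [end]
Varint 1: bytes[0:1] = 13 -> value 19 (1 byte(s))
  byte[1]=0xCA cont=1 payload=0x4A=74: acc |= 74<<0 -> acc=74 shift=7
  byte[2]=0xB2 cont=1 payload=0x32=50: acc |= 50<<7 -> acc=6474 shift=14
  byte[3]=0xC1 cont=1 payload=0x41=65: acc |= 65<<14 -> acc=1071434 shift=21
  byte[4]=0x1D cont=0 payload=0x1D=29: acc |= 29<<21 -> acc=61888842 shift=28 [end]
Varint 2: bytes[1:5] = CA B2 C1 1D -> value 61888842 (4 byte(s))
  byte[5]=0xEE cont=1 payload=0x6E=110: acc |= 110<<0 -> acc=110 shift=7
  byte[6]=0x97 cont=1 payload=0x17=23: acc |= 23<<7 -> acc=3054 shift=14
  byte[7]=0x96 cont=1 payload=0x16=22: acc |= 22<<14 -> acc=363502 shift=21
  byte[8]=0x3A cont=0 payload=0x3A=58: acc |= 58<<21 -> acc=121998318 shift=28 [end]
Varint 3: bytes[5:9] = EE 97 96 3A -> value 121998318 (4 byte(s))
  byte[9]=0x10 cont=0 payload=0x10=16: acc |= 16<<0 -> acc=16 shift=7 [end]
Varint 4: bytes[9:10] = 10 -> value 16 (1 byte(s))

Answer: 1 4 4 1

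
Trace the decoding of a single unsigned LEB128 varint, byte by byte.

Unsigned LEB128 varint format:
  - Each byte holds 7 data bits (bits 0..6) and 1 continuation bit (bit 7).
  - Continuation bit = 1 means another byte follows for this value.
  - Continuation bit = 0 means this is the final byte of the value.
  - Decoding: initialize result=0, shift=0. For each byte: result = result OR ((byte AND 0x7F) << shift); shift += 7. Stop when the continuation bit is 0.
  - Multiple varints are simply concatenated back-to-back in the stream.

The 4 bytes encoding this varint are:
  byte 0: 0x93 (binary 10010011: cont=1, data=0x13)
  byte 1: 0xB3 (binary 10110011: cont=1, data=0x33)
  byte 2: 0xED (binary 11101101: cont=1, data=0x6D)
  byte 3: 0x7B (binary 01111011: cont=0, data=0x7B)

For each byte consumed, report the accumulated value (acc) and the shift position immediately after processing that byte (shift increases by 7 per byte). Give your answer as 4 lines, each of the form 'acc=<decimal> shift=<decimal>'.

Answer: acc=19 shift=7
acc=6547 shift=14
acc=1792403 shift=21
acc=259742099 shift=28

Derivation:
byte 0=0x93: payload=0x13=19, contrib = 19<<0 = 19; acc -> 19, shift -> 7
byte 1=0xB3: payload=0x33=51, contrib = 51<<7 = 6528; acc -> 6547, shift -> 14
byte 2=0xED: payload=0x6D=109, contrib = 109<<14 = 1785856; acc -> 1792403, shift -> 21
byte 3=0x7B: payload=0x7B=123, contrib = 123<<21 = 257949696; acc -> 259742099, shift -> 28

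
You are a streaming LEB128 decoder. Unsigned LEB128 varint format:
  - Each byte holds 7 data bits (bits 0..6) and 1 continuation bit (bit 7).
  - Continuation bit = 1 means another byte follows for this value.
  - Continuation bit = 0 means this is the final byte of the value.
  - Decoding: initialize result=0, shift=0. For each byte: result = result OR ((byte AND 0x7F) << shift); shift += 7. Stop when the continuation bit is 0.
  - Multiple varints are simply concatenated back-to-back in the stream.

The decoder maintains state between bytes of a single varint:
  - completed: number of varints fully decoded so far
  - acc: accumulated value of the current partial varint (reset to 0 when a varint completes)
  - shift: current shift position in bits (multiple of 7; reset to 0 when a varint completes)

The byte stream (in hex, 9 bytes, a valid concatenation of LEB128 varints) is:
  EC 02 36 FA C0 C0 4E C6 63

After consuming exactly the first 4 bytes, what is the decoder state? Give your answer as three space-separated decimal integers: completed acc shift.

byte[0]=0xEC cont=1 payload=0x6C: acc |= 108<<0 -> completed=0 acc=108 shift=7
byte[1]=0x02 cont=0 payload=0x02: varint #1 complete (value=364); reset -> completed=1 acc=0 shift=0
byte[2]=0x36 cont=0 payload=0x36: varint #2 complete (value=54); reset -> completed=2 acc=0 shift=0
byte[3]=0xFA cont=1 payload=0x7A: acc |= 122<<0 -> completed=2 acc=122 shift=7

Answer: 2 122 7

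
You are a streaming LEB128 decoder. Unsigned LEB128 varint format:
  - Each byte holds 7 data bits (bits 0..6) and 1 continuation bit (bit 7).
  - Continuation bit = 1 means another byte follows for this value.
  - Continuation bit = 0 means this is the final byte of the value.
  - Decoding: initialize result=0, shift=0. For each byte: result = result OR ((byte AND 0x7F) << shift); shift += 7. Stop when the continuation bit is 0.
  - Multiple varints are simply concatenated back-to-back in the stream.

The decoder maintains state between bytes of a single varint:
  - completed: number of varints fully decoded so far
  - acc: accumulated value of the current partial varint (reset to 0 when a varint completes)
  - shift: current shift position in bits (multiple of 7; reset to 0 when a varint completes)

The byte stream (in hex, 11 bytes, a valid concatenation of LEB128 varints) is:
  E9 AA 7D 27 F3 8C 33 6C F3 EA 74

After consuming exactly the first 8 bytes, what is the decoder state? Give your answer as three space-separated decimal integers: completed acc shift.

byte[0]=0xE9 cont=1 payload=0x69: acc |= 105<<0 -> completed=0 acc=105 shift=7
byte[1]=0xAA cont=1 payload=0x2A: acc |= 42<<7 -> completed=0 acc=5481 shift=14
byte[2]=0x7D cont=0 payload=0x7D: varint #1 complete (value=2053481); reset -> completed=1 acc=0 shift=0
byte[3]=0x27 cont=0 payload=0x27: varint #2 complete (value=39); reset -> completed=2 acc=0 shift=0
byte[4]=0xF3 cont=1 payload=0x73: acc |= 115<<0 -> completed=2 acc=115 shift=7
byte[5]=0x8C cont=1 payload=0x0C: acc |= 12<<7 -> completed=2 acc=1651 shift=14
byte[6]=0x33 cont=0 payload=0x33: varint #3 complete (value=837235); reset -> completed=3 acc=0 shift=0
byte[7]=0x6C cont=0 payload=0x6C: varint #4 complete (value=108); reset -> completed=4 acc=0 shift=0

Answer: 4 0 0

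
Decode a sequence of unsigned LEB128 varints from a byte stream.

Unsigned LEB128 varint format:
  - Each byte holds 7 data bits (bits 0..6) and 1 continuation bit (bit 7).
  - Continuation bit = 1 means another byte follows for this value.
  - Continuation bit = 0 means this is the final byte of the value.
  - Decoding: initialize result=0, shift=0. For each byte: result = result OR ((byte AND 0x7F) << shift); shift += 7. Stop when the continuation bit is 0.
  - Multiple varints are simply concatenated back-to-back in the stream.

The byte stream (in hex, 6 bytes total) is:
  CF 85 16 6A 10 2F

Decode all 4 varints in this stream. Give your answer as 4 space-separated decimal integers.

  byte[0]=0xCF cont=1 payload=0x4F=79: acc |= 79<<0 -> acc=79 shift=7
  byte[1]=0x85 cont=1 payload=0x05=5: acc |= 5<<7 -> acc=719 shift=14
  byte[2]=0x16 cont=0 payload=0x16=22: acc |= 22<<14 -> acc=361167 shift=21 [end]
Varint 1: bytes[0:3] = CF 85 16 -> value 361167 (3 byte(s))
  byte[3]=0x6A cont=0 payload=0x6A=106: acc |= 106<<0 -> acc=106 shift=7 [end]
Varint 2: bytes[3:4] = 6A -> value 106 (1 byte(s))
  byte[4]=0x10 cont=0 payload=0x10=16: acc |= 16<<0 -> acc=16 shift=7 [end]
Varint 3: bytes[4:5] = 10 -> value 16 (1 byte(s))
  byte[5]=0x2F cont=0 payload=0x2F=47: acc |= 47<<0 -> acc=47 shift=7 [end]
Varint 4: bytes[5:6] = 2F -> value 47 (1 byte(s))

Answer: 361167 106 16 47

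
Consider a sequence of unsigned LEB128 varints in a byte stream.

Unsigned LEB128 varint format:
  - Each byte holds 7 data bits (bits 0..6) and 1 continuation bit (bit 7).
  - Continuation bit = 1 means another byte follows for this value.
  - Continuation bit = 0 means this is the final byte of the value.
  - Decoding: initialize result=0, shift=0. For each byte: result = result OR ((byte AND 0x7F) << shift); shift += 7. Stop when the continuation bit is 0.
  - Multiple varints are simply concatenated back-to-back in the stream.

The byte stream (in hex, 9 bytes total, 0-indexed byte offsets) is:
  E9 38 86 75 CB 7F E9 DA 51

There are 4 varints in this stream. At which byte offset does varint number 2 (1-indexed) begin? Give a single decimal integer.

Answer: 2

Derivation:
  byte[0]=0xE9 cont=1 payload=0x69=105: acc |= 105<<0 -> acc=105 shift=7
  byte[1]=0x38 cont=0 payload=0x38=56: acc |= 56<<7 -> acc=7273 shift=14 [end]
Varint 1: bytes[0:2] = E9 38 -> value 7273 (2 byte(s))
  byte[2]=0x86 cont=1 payload=0x06=6: acc |= 6<<0 -> acc=6 shift=7
  byte[3]=0x75 cont=0 payload=0x75=117: acc |= 117<<7 -> acc=14982 shift=14 [end]
Varint 2: bytes[2:4] = 86 75 -> value 14982 (2 byte(s))
  byte[4]=0xCB cont=1 payload=0x4B=75: acc |= 75<<0 -> acc=75 shift=7
  byte[5]=0x7F cont=0 payload=0x7F=127: acc |= 127<<7 -> acc=16331 shift=14 [end]
Varint 3: bytes[4:6] = CB 7F -> value 16331 (2 byte(s))
  byte[6]=0xE9 cont=1 payload=0x69=105: acc |= 105<<0 -> acc=105 shift=7
  byte[7]=0xDA cont=1 payload=0x5A=90: acc |= 90<<7 -> acc=11625 shift=14
  byte[8]=0x51 cont=0 payload=0x51=81: acc |= 81<<14 -> acc=1338729 shift=21 [end]
Varint 4: bytes[6:9] = E9 DA 51 -> value 1338729 (3 byte(s))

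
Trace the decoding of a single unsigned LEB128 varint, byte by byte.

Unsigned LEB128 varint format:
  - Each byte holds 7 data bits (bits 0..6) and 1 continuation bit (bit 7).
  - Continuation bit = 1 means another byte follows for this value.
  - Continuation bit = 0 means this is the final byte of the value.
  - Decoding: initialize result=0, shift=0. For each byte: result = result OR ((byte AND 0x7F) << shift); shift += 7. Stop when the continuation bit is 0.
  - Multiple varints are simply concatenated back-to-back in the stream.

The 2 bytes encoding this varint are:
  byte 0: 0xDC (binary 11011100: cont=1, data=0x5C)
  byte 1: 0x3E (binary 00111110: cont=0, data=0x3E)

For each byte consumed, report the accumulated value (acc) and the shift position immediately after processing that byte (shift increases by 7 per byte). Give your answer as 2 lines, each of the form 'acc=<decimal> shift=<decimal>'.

byte 0=0xDC: payload=0x5C=92, contrib = 92<<0 = 92; acc -> 92, shift -> 7
byte 1=0x3E: payload=0x3E=62, contrib = 62<<7 = 7936; acc -> 8028, shift -> 14

Answer: acc=92 shift=7
acc=8028 shift=14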